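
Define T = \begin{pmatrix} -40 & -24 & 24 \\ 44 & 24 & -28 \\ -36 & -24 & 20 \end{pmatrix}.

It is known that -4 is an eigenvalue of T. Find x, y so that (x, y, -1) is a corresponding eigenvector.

0, -1

We need (T + 4I)v = 0.
T + 4I = [[-36, -24, 24], [44, 28, -28], [-36, -24, 24]].
Row 1: (-36)·x + (-24)·y + (24)·-1 = 0
Row 2: (44)·x + (28)·y + (-28)·-1 = 0
Row 3: (-36)·x + (-24)·y + (24)·-1 = 0
Solving gives x = 0, y = -1.
Check: T·(0, -1, -1) = (0, 4, 4) = -4·(0, -1, -1).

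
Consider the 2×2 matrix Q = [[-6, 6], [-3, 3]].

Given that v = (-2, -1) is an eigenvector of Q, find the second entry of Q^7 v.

2187

First find the eigenvalue: Qv = (6, 3) = -3·(-2, -1), so λ = -3.
Then Q^7 v = λ^7·v = (-3)^7·(-2, -1) = -2187·(-2, -1) = (4374, 2187).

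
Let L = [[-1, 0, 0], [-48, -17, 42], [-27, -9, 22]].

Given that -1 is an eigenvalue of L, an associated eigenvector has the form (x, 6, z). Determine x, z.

-2, 0

We need (L + 1I)v = 0.
L + 1I = [[0, 0, 0], [-48, -16, 42], [-27, -9, 23]].
Row 1: (0)·x + (0)·6 + (0)·z = 0
Row 2: (-48)·x + (-16)·6 + (42)·z = 0
Row 3: (-27)·x + (-9)·6 + (23)·z = 0
Solving gives x = -2, z = 0.
Check: L·(-2, 6, 0) = (2, -6, 0) = -1·(-2, 6, 0).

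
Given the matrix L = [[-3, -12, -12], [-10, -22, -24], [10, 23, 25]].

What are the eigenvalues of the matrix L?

-3, 1, 2

Set up det(sI - L) = 0.
Cofactor expansion gives p(s) = s^3 - 7s + 6.
Try s = 1: p(1) = 0, so 1 is a root.
Factor out (s - 1): p(s) = (s - 1)·(s^2 + s - 6).
The quadratic factors as (s + 3)·(s - 2).
Eigenvalues: -3, 1, 2.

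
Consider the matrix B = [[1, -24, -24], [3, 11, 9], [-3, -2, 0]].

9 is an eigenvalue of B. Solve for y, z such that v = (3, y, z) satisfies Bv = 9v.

We need (B - 9I)v = 0.
B - 9I = [[-8, -24, -24], [3, 2, 9], [-3, -2, -9]].
Row 1: (-8)·3 + (-24)·y + (-24)·z = 0
Row 2: (3)·3 + (2)·y + (9)·z = 0
Row 3: (-3)·3 + (-2)·y + (-9)·z = 0
Solving gives y = 0, z = -1.
Check: B·(3, 0, -1) = (27, 0, -9) = 9·(3, 0, -1).

0, -1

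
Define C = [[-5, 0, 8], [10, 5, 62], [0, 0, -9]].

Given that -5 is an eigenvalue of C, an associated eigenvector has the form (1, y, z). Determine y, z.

-1, 0

We need (C + 5I)v = 0.
C + 5I = [[0, 0, 8], [10, 10, 62], [0, 0, -4]].
Row 1: (0)·1 + (0)·y + (8)·z = 0
Row 2: (10)·1 + (10)·y + (62)·z = 0
Row 3: (0)·1 + (0)·y + (-4)·z = 0
Solving gives y = -1, z = 0.
Check: C·(1, -1, 0) = (-5, 5, 0) = -5·(1, -1, 0).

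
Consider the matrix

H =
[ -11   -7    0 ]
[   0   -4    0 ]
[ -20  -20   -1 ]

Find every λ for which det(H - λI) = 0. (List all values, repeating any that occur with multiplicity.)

-11, -4, -1

Set up det(sI - H) = 0.
Cofactor expansion gives p(s) = s^3 + 16s^2 + 59s + 44.
Try s = -1: p(-1) = 0, so -1 is a root.
Dividing by (s + 1) leaves s^2 + 15s + 44.
The quadratic factors as (s + 11)·(s + 4).
Eigenvalues: -11, -4, -1.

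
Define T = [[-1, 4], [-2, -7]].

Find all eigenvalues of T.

det(T - tI) = (-1 - t)(-7 - t) - (4)·(-2) = t^2 + 8t + 15.
This factors as (t + 5)·(t + 3) = 0.
Eigenvalues: -5, -3.

-5, -3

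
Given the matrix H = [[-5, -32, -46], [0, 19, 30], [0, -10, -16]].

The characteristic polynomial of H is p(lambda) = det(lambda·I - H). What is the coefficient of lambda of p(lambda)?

p(lambda) = lambda^3 + 2·lambda^2 - 19·lambda - 20.
The coefficient of lambda is -19.

-19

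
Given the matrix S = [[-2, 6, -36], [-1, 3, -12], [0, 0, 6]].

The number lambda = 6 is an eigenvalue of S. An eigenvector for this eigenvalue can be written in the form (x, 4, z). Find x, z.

We need (S - 6I)v = 0.
S - 6I = [[-8, 6, -36], [-1, -3, -12], [0, 0, 0]].
Row 1: (-8)·x + (6)·4 + (-36)·z = 0
Row 2: (-1)·x + (-3)·4 + (-12)·z = 0
Row 3: (0)·x + (0)·4 + (0)·z = 0
Solving gives x = 12, z = -2.
Check: S·(12, 4, -2) = (72, 24, -12) = 6·(12, 4, -2).

12, -2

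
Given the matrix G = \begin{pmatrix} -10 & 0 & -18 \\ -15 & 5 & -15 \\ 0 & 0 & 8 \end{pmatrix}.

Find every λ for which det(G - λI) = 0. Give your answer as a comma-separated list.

-10, 5, 8

Compute the characteristic polynomial p(t) = det(tI - G).
Expanding along the first row, p(t) = t^3 - 3t^2 - 90t + 400.
Since p(-10) = 0, t = -10 is a root.
Factor out (t + 10): p(t) = (t + 10)·(t^2 - 13t + 40).
The quadratic factors as (t - 5)·(t - 8).
Eigenvalues: -10, 5, 8.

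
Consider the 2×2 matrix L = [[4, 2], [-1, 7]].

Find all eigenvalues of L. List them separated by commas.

det(L - lambda·I) = (4 - lambda)(7 - lambda) - (2)·(-1) = lambda^2 - 11·lambda + 30.
This factors as (lambda - 5)·(lambda - 6) = 0.
Eigenvalues: 5, 6.

5, 6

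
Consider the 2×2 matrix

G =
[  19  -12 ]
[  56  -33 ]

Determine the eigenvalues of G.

-9, -5

det(G - rI) = (19 - r)(-33 - r) - (-12)·(56) = r^2 + 14r + 45.
This factors as (r + 9)·(r + 5) = 0.
Eigenvalues: -9, -5.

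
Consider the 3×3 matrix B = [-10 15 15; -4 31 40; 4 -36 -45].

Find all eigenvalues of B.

The characteristic polynomial is p(r) = det(rI - B).
Expanding the 3×3 determinant: p(r) = r^3 + 24r^2 + 185r + 450.
Since p(-5) = 0, r = -5 is a root.
Dividing by (r + 5) leaves r^2 + 19r + 90.
The quadratic factors as (r + 10)·(r + 9).
Eigenvalues: -10, -9, -5.

-10, -9, -5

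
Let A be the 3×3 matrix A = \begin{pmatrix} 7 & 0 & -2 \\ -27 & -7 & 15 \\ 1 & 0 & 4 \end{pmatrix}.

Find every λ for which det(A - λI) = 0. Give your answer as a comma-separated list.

-7, 5, 6

Set up det(μI - A) = 0.
Cofactor expansion gives p(μ) = μ^3 - 4μ^2 - 47μ + 210.
Since p(-7) = 0, μ = -7 is a root.
Dividing by (μ + 7) leaves μ^2 - 11μ + 30.
The quadratic factors as (μ - 5)·(μ - 6).
Eigenvalues: -7, 5, 6.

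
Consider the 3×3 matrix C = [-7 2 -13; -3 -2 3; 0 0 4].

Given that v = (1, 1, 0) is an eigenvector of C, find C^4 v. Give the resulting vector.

First find the eigenvalue: Cv = (-5, -5, 0) = -5·(1, 1, 0), so λ = -5.
Then C^4 v = λ^4·v = (-5)^4·(1, 1, 0) = 625·(1, 1, 0) = (625, 625, 0).

(625, 625, 0)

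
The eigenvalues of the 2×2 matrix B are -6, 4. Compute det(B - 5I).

If B has eigenvalues -6, 4, then B - 5I has eigenvalues -11, -1.
det(B - 5I) = (-11) · (-1) = 11.

11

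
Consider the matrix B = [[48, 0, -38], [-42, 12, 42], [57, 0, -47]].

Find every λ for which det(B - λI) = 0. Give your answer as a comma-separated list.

Set up det(sI - B) = 0.
Expanding the 3×3 determinant: p(s) = s^3 - 13s^2 - 78s + 1080.
Try s = -9: p(-9) = 0, so -9 is a root.
Factor out (s + 9): p(s) = (s + 9)·(s^2 - 22s + 120).
The quadratic factors as (s - 10)·(s - 12).
Eigenvalues: -9, 10, 12.

-9, 10, 12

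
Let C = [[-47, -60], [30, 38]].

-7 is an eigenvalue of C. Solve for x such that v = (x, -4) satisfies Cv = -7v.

6

We need (C + 7I)v = 0.
C + 7I = [[-40, -60], [30, 45]].
Row 1: (-40)·x + (-60)·-4 = 0
Row 2: (30)·x + (45)·-4 = 0
Solving gives x = 6.
Check: C·(6, -4) = (-42, 28) = -7·(6, -4).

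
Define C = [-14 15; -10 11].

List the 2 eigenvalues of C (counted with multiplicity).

-4, 1

det(C - lambda·I) = (-14 - lambda)(11 - lambda) - (15)·(-10) = lambda^2 + 3·lambda - 4.
This factors as (lambda + 4)·(lambda - 1) = 0.
Eigenvalues: -4, 1.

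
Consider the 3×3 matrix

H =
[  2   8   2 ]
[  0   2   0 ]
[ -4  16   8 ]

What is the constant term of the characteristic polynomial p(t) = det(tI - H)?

-48

p(0) = det(0·I − H) = det(−H) = (−1)^3·det(H).
det(H) = 48, so p(0) = -48.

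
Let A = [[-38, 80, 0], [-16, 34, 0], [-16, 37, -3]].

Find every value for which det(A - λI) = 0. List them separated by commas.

Compute the characteristic polynomial p(s) = det(sI - A).
Expanding along the first row, p(s) = s^3 + 7s^2 - 36.
Try s = 2: p(2) = 0, so 2 is a root.
Factor out (s - 2): p(s) = (s - 2)·(s^2 + 9s + 18).
The quadratic factors as (s + 6)·(s + 3).
Eigenvalues: -6, -3, 2.

-6, -3, 2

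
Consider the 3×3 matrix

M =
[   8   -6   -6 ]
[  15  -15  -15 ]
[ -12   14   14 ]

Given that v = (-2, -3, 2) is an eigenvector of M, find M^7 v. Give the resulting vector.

(-156250, -234375, 156250)

First find the eigenvalue: Mv = (-10, -15, 10) = 5·(-2, -3, 2), so λ = 5.
Then M^7 v = λ^7·v = 5^7·(-2, -3, 2) = 78125·(-2, -3, 2) = (-156250, -234375, 156250).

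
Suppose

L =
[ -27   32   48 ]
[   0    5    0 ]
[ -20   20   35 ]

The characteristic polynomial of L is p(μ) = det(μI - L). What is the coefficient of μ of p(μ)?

p(μ) = μ^3 - 13μ^2 + 55μ - 75.
The coefficient of μ is 55.

55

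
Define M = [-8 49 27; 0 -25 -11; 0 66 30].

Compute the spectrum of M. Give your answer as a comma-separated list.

-8, -3, 8

Compute the characteristic polynomial p(s) = det(sI - M).
Expanding the 3×3 determinant: p(s) = s^3 + 3s^2 - 64s - 192.
Rational-root test: s = -3 gives p(-3) = 0.
Factor out (s + 3): p(s) = (s + 3)·(s^2 - 64).
The quadratic factors as (s + 8)·(s - 8).
Eigenvalues: -8, -3, 8.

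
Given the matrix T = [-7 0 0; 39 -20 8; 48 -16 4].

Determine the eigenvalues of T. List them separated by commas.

-12, -7, -4

Compute the characteristic polynomial p(μ) = det(μI - T).
Expanding the 3×3 determinant: p(μ) = μ^3 + 23μ^2 + 160μ + 336.
Rational-root test: μ = -12 gives p(-12) = 0.
Dividing by (μ + 12) leaves μ^2 + 11μ + 28.
The quadratic factors as (μ + 7)·(μ + 4).
Eigenvalues: -12, -7, -4.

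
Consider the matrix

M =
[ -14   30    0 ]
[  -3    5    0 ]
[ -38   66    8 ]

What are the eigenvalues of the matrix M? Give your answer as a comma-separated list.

Compute the characteristic polynomial p(t) = det(tI - M).
Expanding the 3×3 determinant: p(t) = t^3 + t^2 - 52t - 160.
Rational-root test: t = -4 gives p(-4) = 0.
Dividing by (t + 4) leaves t^2 - 3t - 40.
The quadratic factors as (t + 5)·(t - 8).
Eigenvalues: -5, -4, 8.

-5, -4, 8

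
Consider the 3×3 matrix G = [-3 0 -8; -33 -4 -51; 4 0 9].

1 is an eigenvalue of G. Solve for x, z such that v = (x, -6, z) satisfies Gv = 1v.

We need (G - 1I)v = 0.
G - 1I = [[-4, 0, -8], [-33, -5, -51], [4, 0, 8]].
Row 1: (-4)·x + (0)·-6 + (-8)·z = 0
Row 2: (-33)·x + (-5)·-6 + (-51)·z = 0
Row 3: (4)·x + (0)·-6 + (8)·z = 0
Solving gives x = 4, z = -2.
Check: G·(4, -6, -2) = (4, -6, -2) = 1·(4, -6, -2).

4, -2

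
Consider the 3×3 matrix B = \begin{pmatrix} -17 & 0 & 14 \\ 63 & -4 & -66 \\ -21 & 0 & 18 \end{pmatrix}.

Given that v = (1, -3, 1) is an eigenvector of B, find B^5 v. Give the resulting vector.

(-243, 729, -243)

First find the eigenvalue: Bv = (-3, 9, -3) = -3·(1, -3, 1), so λ = -3.
Then B^5 v = λ^5·v = (-3)^5·(1, -3, 1) = -243·(1, -3, 1) = (-243, 729, -243).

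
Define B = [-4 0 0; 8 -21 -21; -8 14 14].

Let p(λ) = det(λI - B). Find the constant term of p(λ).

p(λ) = λ^3 + 11λ^2 + 28λ.
The constant term is 0.

0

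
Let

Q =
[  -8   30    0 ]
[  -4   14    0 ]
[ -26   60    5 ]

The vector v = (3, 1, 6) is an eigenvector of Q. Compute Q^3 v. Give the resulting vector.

(24, 8, 48)

First find the eigenvalue: Qv = (6, 2, 12) = 2·(3, 1, 6), so λ = 2.
Then Q^3 v = λ^3·v = 2^3·(3, 1, 6) = 8·(3, 1, 6) = (24, 8, 48).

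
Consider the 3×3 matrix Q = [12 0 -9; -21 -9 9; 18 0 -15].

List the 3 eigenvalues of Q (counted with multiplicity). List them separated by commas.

-9, -6, 3

Set up det(μI - Q) = 0.
Expanding along the first row, p(μ) = μ^3 + 12μ^2 + 9μ - 162.
Since p(-6) = 0, μ = -6 is a root.
Factor out (μ + 6): p(μ) = (μ + 6)·(μ^2 + 6μ - 27).
The quadratic factors as (μ + 9)·(μ - 3).
Eigenvalues: -9, -6, 3.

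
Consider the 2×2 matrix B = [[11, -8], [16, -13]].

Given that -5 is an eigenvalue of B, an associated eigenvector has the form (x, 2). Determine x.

We need (B + 5I)v = 0.
B + 5I = [[16, -8], [16, -8]].
Row 1: (16)·x + (-8)·2 = 0
Row 2: (16)·x + (-8)·2 = 0
Solving gives x = 1.
Check: B·(1, 2) = (-5, -10) = -5·(1, 2).

1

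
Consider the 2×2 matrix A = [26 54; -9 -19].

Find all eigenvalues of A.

det(A - λI) = (26 - λ)(-19 - λ) - (54)·(-9) = λ^2 - 7λ - 8.
This factors as (λ + 1)·(λ - 8) = 0.
Eigenvalues: -1, 8.

-1, 8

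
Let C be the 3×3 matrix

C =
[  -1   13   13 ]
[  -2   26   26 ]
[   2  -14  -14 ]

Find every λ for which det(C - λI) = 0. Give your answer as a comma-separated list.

Compute the characteristic polynomial p(lambda) = det(lambda·I - C).
Cofactor expansion gives p(lambda) = lambda^3 - 11·lambda^2 - 12·lambda.
Try lambda = 0: p(0) = 0, so 0 is a root.
Factor out lambda: p(lambda) = lambda·(lambda^2 - 11·lambda - 12).
The quadratic factors as (lambda + 1)·(lambda - 12).
Eigenvalues: -1, 0, 12.

-1, 0, 12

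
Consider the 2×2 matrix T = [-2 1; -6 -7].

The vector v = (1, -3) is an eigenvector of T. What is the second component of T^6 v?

First find the eigenvalue: Tv = (-5, 15) = -5·(1, -3), so λ = -5.
Then T^6 v = λ^6·v = (-5)^6·(1, -3) = 15625·(1, -3) = (15625, -46875).

-46875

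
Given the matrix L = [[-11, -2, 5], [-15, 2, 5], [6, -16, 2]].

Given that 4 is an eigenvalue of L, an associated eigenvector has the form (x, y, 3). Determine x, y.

We need (L - 4I)v = 0.
L - 4I = [[-15, -2, 5], [-15, -2, 5], [6, -16, -2]].
Row 1: (-15)·x + (-2)·y + (5)·3 = 0
Row 2: (-15)·x + (-2)·y + (5)·3 = 0
Row 3: (6)·x + (-16)·y + (-2)·3 = 0
Solving gives x = 1, y = 0.
Check: L·(1, 0, 3) = (4, 0, 12) = 4·(1, 0, 3).

1, 0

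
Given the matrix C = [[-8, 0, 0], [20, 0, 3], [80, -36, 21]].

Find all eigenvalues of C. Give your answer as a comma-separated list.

The characteristic polynomial is p(lambda) = det(lambda·I - C).
Expanding along the first row, p(lambda) = lambda^3 - 13·lambda^2 - 60·lambda + 864.
Since p(12) = 0, lambda = 12 is a root.
Factor out (lambda - 12): p(lambda) = (lambda - 12)·(lambda^2 - lambda - 72).
The quadratic factors as (lambda + 8)·(lambda - 9).
Eigenvalues: -8, 9, 12.

-8, 9, 12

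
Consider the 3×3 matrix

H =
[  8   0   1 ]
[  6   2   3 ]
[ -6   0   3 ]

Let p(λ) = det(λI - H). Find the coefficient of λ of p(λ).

52

p(λ) = λ^3 - 13λ^2 + 52λ - 60.
The coefficient of λ is 52.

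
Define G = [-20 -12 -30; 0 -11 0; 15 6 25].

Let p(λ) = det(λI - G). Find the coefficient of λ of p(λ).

p(λ) = λ^3 + 6λ^2 - 105λ - 550.
The coefficient of λ is -105.

-105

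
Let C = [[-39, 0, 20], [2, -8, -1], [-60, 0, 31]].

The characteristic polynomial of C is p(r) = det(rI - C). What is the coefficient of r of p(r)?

55

p(r) = r^3 + 16r^2 + 55r - 72.
The coefficient of r is 55.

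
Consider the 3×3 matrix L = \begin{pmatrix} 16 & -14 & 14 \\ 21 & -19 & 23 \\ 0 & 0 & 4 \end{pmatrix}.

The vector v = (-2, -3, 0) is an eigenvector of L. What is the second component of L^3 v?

First find the eigenvalue: Lv = (10, 15, 0) = -5·(-2, -3, 0), so λ = -5.
Then L^3 v = λ^3·v = (-5)^3·(-2, -3, 0) = -125·(-2, -3, 0) = (250, 375, 0).

375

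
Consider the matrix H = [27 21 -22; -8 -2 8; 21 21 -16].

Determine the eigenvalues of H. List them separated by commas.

-2, 5, 6

The characteristic polynomial is p(t) = det(tI - H).
Expanding the 3×3 determinant: p(t) = t^3 - 9t^2 + 8t + 60.
Try t = -2: p(-2) = 0, so -2 is a root.
Dividing by (t + 2) leaves t^2 - 11t + 30.
The quadratic factors as (t - 5)·(t - 6).
Eigenvalues: -2, 5, 6.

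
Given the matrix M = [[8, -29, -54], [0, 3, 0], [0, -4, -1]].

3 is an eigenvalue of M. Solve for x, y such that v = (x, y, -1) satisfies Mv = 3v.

We need (M - 3I)v = 0.
M - 3I = [[5, -29, -54], [0, 0, 0], [0, -4, -4]].
Row 1: (5)·x + (-29)·y + (-54)·-1 = 0
Row 2: (0)·x + (0)·y + (0)·-1 = 0
Row 3: (0)·x + (-4)·y + (-4)·-1 = 0
Solving gives x = -5, y = 1.
Check: M·(-5, 1, -1) = (-15, 3, -3) = 3·(-5, 1, -1).

-5, 1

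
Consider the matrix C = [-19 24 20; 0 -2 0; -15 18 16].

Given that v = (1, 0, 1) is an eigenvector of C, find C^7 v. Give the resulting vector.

First find the eigenvalue: Cv = (1, 0, 1) = 1·(1, 0, 1), so λ = 1.
Then C^7 v = λ^7·v = 1^7·(1, 0, 1) = 1·(1, 0, 1) = (1, 0, 1).

(1, 0, 1)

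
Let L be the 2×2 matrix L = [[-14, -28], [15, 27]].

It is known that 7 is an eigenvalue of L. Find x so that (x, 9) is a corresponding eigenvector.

We need (L - 7I)v = 0.
L - 7I = [[-21, -28], [15, 20]].
Row 1: (-21)·x + (-28)·9 = 0
Row 2: (15)·x + (20)·9 = 0
Solving gives x = -12.
Check: L·(-12, 9) = (-84, 63) = 7·(-12, 9).

-12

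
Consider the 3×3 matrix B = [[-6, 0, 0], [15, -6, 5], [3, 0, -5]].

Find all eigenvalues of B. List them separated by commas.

-6, -6, -5

Set up det(λI - B) = 0.
Expanding along the first row, p(λ) = λ^3 + 17λ^2 + 96λ + 180.
Since p(-6) = 0, λ = -6 is a root.
Dividing by (λ + 6) leaves λ^2 + 11λ + 30.
The quadratic factors as (λ + 6)·(λ + 5).
Eigenvalues: -6, -6, -5.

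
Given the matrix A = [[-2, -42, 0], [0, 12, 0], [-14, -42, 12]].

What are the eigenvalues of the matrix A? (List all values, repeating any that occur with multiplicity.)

-2, 12, 12

Set up det(tI - A) = 0.
Cofactor expansion gives p(t) = t^3 - 22t^2 + 96t + 288.
Rational-root test: t = 12 gives p(12) = 0.
Factor out (t - 12): p(t) = (t - 12)·(t^2 - 10t - 24).
The quadratic factors as (t + 2)·(t - 12).
Eigenvalues: -2, 12, 12.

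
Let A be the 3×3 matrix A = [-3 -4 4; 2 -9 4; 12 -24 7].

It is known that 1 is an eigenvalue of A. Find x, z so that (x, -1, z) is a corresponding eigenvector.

-1, -2

We need (A - 1I)v = 0.
A - 1I = [[-4, -4, 4], [2, -10, 4], [12, -24, 6]].
Row 1: (-4)·x + (-4)·-1 + (4)·z = 0
Row 2: (2)·x + (-10)·-1 + (4)·z = 0
Row 3: (12)·x + (-24)·-1 + (6)·z = 0
Solving gives x = -1, z = -2.
Check: A·(-1, -1, -2) = (-1, -1, -2) = 1·(-1, -1, -2).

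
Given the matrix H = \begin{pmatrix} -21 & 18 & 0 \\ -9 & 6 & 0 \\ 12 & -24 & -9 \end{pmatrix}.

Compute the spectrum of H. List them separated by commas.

-12, -9, -3

The characteristic polynomial is p(r) = det(rI - H).
Cofactor expansion gives p(r) = r^3 + 24r^2 + 171r + 324.
Since p(-3) = 0, r = -3 is a root.
Factor out (r + 3): p(r) = (r + 3)·(r^2 + 21r + 108).
The quadratic factors as (r + 12)·(r + 9).
Eigenvalues: -12, -9, -3.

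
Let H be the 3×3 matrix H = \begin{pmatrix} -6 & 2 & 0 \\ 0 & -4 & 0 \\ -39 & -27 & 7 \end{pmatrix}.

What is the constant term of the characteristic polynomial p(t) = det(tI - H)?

-168

p(0) = det(0·I − H) = det(−H) = (−1)^3·det(H).
det(H) = 168, so p(0) = -168.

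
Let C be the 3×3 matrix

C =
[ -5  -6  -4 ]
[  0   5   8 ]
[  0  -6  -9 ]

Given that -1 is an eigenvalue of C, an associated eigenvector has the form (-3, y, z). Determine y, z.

4, -3

We need (C + 1I)v = 0.
C + 1I = [[-4, -6, -4], [0, 6, 8], [0, -6, -8]].
Row 1: (-4)·-3 + (-6)·y + (-4)·z = 0
Row 2: (0)·-3 + (6)·y + (8)·z = 0
Row 3: (0)·-3 + (-6)·y + (-8)·z = 0
Solving gives y = 4, z = -3.
Check: C·(-3, 4, -3) = (3, -4, 3) = -1·(-3, 4, -3).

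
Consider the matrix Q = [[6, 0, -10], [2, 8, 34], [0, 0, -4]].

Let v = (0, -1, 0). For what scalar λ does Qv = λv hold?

8

Compute Qv: Q·(0, -1, 0) = (0, -8, 0).
Since Qv = λv, compare component 2: -8 = λ·-1, so λ = 8.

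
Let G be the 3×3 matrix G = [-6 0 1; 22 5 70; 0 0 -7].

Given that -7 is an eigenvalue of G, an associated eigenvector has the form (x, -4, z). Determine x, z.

We need (G + 7I)v = 0.
G + 7I = [[1, 0, 1], [22, 12, 70], [0, 0, 0]].
Row 1: (1)·x + (0)·-4 + (1)·z = 0
Row 2: (22)·x + (12)·-4 + (70)·z = 0
Row 3: (0)·x + (0)·-4 + (0)·z = 0
Solving gives x = -1, z = 1.
Check: G·(-1, -4, 1) = (7, 28, -7) = -7·(-1, -4, 1).

-1, 1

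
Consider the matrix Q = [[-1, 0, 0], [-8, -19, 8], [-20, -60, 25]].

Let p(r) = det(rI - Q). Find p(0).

p(0) = det(0·I − Q) = det(−Q) = (−1)^3·det(Q).
det(Q) = -5, so p(0) = 5.

5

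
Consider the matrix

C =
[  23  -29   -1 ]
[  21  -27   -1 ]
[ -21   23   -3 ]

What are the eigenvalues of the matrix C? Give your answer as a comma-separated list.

Set up det(sI - C) = 0.
Cofactor expansion gives p(s) = s^3 + 7s^2 + 2s - 40.
Rational-root test: s = 2 gives p(2) = 0.
Factor out (s - 2): p(s) = (s - 2)·(s^2 + 9s + 20).
The quadratic factors as (s + 5)·(s + 4).
Eigenvalues: -5, -4, 2.

-5, -4, 2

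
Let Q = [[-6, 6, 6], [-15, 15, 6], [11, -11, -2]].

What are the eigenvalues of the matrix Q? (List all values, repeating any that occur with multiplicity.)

-2, 0, 9

Compute the characteristic polynomial p(t) = det(tI - Q).
Cofactor expansion gives p(t) = t^3 - 7t^2 - 18t.
Since p(-2) = 0, t = -2 is a root.
Factor out (t + 2): p(t) = (t + 2)·(t^2 - 9t).
The quadratic factors as t·(t - 9).
Eigenvalues: -2, 0, 9.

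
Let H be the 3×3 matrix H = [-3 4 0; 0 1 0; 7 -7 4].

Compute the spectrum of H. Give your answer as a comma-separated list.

Compute the characteristic polynomial p(t) = det(tI - H).
Expanding the 3×3 determinant: p(t) = t^3 - 2t^2 - 11t + 12.
Try t = 4: p(4) = 0, so 4 is a root.
Factor out (t - 4): p(t) = (t - 4)·(t^2 + 2t - 3).
The quadratic factors as (t + 3)·(t - 1).
Eigenvalues: -3, 1, 4.

-3, 1, 4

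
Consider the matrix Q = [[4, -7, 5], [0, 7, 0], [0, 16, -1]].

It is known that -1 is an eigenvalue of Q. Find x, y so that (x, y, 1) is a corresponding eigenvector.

-1, 0

We need (Q + 1I)v = 0.
Q + 1I = [[5, -7, 5], [0, 8, 0], [0, 16, 0]].
Row 1: (5)·x + (-7)·y + (5)·1 = 0
Row 2: (0)·x + (8)·y + (0)·1 = 0
Row 3: (0)·x + (16)·y + (0)·1 = 0
Solving gives x = -1, y = 0.
Check: Q·(-1, 0, 1) = (1, 0, -1) = -1·(-1, 0, 1).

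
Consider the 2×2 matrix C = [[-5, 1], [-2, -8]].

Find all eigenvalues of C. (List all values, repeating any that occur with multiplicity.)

-7, -6

det(C - tI) = (-5 - t)(-8 - t) - (1)·(-2) = t^2 + 13t + 42.
This factors as (t + 7)·(t + 6) = 0.
Eigenvalues: -7, -6.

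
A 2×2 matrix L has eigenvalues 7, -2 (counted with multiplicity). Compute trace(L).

trace(L) is the sum of the eigenvalues: (7) + (-2) = 5.

5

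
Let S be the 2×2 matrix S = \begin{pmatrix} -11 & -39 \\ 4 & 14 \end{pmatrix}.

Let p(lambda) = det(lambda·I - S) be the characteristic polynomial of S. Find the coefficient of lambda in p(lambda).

The coefficient of lambda of det(lambda·I - S) is −trace(S).
trace(S) = (-11) + (14) = 3, so the coefficient is -3.

-3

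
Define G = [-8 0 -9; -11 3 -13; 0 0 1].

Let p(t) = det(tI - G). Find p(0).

24

p(0) = det(0·I − G) = det(−G) = (−1)^3·det(G).
det(G) = -24, so p(0) = 24.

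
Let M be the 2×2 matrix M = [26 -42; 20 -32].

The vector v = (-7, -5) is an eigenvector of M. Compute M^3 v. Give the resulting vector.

(448, 320)

First find the eigenvalue: Mv = (28, 20) = -4·(-7, -5), so λ = -4.
Then M^3 v = λ^3·v = (-4)^3·(-7, -5) = -64·(-7, -5) = (448, 320).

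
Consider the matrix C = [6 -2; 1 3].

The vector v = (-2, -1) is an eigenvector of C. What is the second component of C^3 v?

-125

First find the eigenvalue: Cv = (-10, -5) = 5·(-2, -1), so λ = 5.
Then C^3 v = λ^3·v = 5^3·(-2, -1) = 125·(-2, -1) = (-250, -125).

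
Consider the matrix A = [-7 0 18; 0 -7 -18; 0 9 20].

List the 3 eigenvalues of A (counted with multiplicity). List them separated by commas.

-7, 2, 11

Set up det(lambda·I - A) = 0.
Expanding along the first row, p(lambda) = lambda^3 - 6·lambda^2 - 69·lambda + 154.
Rational-root test: lambda = 2 gives p(2) = 0.
Factor out (lambda - 2): p(lambda) = (lambda - 2)·(lambda^2 - 4·lambda - 77).
The quadratic factors as (lambda + 7)·(lambda - 11).
Eigenvalues: -7, 2, 11.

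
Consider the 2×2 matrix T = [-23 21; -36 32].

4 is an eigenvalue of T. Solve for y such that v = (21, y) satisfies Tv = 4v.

27

We need (T - 4I)v = 0.
T - 4I = [[-27, 21], [-36, 28]].
Row 1: (-27)·21 + (21)·y = 0
Row 2: (-36)·21 + (28)·y = 0
Solving gives y = 27.
Check: T·(21, 27) = (84, 108) = 4·(21, 27).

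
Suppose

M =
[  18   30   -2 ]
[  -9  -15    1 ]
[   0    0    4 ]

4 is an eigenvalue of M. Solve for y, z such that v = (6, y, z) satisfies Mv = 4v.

-3, -3

We need (M - 4I)v = 0.
M - 4I = [[14, 30, -2], [-9, -19, 1], [0, 0, 0]].
Row 1: (14)·6 + (30)·y + (-2)·z = 0
Row 2: (-9)·6 + (-19)·y + (1)·z = 0
Row 3: (0)·6 + (0)·y + (0)·z = 0
Solving gives y = -3, z = -3.
Check: M·(6, -3, -3) = (24, -12, -12) = 4·(6, -3, -3).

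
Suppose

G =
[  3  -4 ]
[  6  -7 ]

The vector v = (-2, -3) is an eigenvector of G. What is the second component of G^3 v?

First find the eigenvalue: Gv = (6, 9) = -3·(-2, -3), so λ = -3.
Then G^3 v = λ^3·v = (-3)^3·(-2, -3) = -27·(-2, -3) = (54, 81).

81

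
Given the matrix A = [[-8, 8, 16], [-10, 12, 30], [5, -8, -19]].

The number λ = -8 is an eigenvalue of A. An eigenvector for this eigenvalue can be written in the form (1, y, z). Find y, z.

We need (A + 8I)v = 0.
A + 8I = [[0, 8, 16], [-10, 20, 30], [5, -8, -11]].
Row 1: (0)·1 + (8)·y + (16)·z = 0
Row 2: (-10)·1 + (20)·y + (30)·z = 0
Row 3: (5)·1 + (-8)·y + (-11)·z = 0
Solving gives y = 2, z = -1.
Check: A·(1, 2, -1) = (-8, -16, 8) = -8·(1, 2, -1).

2, -1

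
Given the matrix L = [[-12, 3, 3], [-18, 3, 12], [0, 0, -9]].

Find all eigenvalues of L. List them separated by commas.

-9, -6, -3

Set up det(rI - L) = 0.
Cofactor expansion gives p(r) = r^3 + 18r^2 + 99r + 162.
Try r = -6: p(-6) = 0, so -6 is a root.
Dividing by (r + 6) leaves r^2 + 12r + 27.
The quadratic factors as (r + 9)·(r + 3).
Eigenvalues: -9, -6, -3.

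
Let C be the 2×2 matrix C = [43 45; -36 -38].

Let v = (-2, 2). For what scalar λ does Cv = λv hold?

Compute Cv: C·(-2, 2) = (4, -4).
Since Cv = λv, compare component 1: 4 = λ·-2, so λ = -2.

-2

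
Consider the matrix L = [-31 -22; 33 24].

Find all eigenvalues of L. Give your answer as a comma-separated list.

-9, 2

det(L - λI) = (-31 - λ)(24 - λ) - (-22)·(33) = λ^2 + 7λ - 18.
This factors as (λ + 9)·(λ - 2) = 0.
Eigenvalues: -9, 2.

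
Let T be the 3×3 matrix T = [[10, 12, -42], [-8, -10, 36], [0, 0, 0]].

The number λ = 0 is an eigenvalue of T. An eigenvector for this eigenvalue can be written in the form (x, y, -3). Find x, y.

We need (T)v = 0.
T = [[10, 12, -42], [-8, -10, 36], [0, 0, 0]].
Row 1: (10)·x + (12)·y + (-42)·-3 = 0
Row 2: (-8)·x + (-10)·y + (36)·-3 = 0
Row 3: (0)·x + (0)·y + (0)·-3 = 0
Solving gives x = 9, y = -18.
Check: T·(9, -18, -3) = (0, 0, 0) = 0·(9, -18, -3).

9, -18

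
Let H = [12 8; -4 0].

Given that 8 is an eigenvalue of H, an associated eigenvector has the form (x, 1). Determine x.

-2

We need (H - 8I)v = 0.
H - 8I = [[4, 8], [-4, -8]].
Row 1: (4)·x + (8)·1 = 0
Row 2: (-4)·x + (-8)·1 = 0
Solving gives x = -2.
Check: H·(-2, 1) = (-16, 8) = 8·(-2, 1).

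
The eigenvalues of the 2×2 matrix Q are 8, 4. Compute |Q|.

32

det(Q) is the product of the eigenvalues: (8) · (4) = 32.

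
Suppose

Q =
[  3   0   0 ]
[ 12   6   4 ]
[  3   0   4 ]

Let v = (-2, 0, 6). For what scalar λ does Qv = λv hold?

3

Compute Qv: Q·(-2, 0, 6) = (-6, 0, 18).
Since Qv = λv, compare component 1: -6 = λ·-2, so λ = 3.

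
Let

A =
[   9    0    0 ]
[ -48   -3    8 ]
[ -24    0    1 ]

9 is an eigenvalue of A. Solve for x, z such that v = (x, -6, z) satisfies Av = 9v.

We need (A - 9I)v = 0.
A - 9I = [[0, 0, 0], [-48, -12, 8], [-24, 0, -8]].
Row 1: (0)·x + (0)·-6 + (0)·z = 0
Row 2: (-48)·x + (-12)·-6 + (8)·z = 0
Row 3: (-24)·x + (0)·-6 + (-8)·z = 0
Solving gives x = 1, z = -3.
Check: A·(1, -6, -3) = (9, -54, -27) = 9·(1, -6, -3).

1, -3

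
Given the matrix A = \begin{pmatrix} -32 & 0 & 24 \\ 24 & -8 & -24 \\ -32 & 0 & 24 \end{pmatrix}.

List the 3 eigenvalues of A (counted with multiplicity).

Compute the characteristic polynomial p(μ) = det(μI - A).
Cofactor expansion gives p(μ) = μ^3 + 16μ^2 + 64μ.
Try μ = 0: p(0) = 0, so 0 is a root.
Dividing by μ leaves μ^2 + 16μ + 64.
The quadratic factor is (μ + 8)^2.
Eigenvalues: -8, -8, 0.

-8, -8, 0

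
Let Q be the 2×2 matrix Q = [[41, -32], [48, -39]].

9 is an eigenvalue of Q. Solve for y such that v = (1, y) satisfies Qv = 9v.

1

We need (Q - 9I)v = 0.
Q - 9I = [[32, -32], [48, -48]].
Row 1: (32)·1 + (-32)·y = 0
Row 2: (48)·1 + (-48)·y = 0
Solving gives y = 1.
Check: Q·(1, 1) = (9, 9) = 9·(1, 1).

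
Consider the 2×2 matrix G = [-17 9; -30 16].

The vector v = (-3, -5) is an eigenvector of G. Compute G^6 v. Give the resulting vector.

First find the eigenvalue: Gv = (6, 10) = -2·(-3, -5), so λ = -2.
Then G^6 v = λ^6·v = (-2)^6·(-3, -5) = 64·(-3, -5) = (-192, -320).

(-192, -320)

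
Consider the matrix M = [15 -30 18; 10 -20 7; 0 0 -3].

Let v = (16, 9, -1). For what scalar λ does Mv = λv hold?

Compute Mv: M·(16, 9, -1) = (-48, -27, 3).
Since Mv = λv, compare component 1: -48 = λ·16, so λ = -3.

-3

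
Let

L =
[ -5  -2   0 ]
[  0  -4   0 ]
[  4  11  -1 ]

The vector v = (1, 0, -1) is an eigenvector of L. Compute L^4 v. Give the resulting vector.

First find the eigenvalue: Lv = (-5, 0, 5) = -5·(1, 0, -1), so λ = -5.
Then L^4 v = λ^4·v = (-5)^4·(1, 0, -1) = 625·(1, 0, -1) = (625, 0, -625).

(625, 0, -625)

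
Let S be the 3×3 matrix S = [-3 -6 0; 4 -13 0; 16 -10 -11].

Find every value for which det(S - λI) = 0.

The characteristic polynomial is p(lambda) = det(lambda·I - S).
Expanding the 3×3 determinant: p(lambda) = lambda^3 + 27·lambda^2 + 239·lambda + 693.
Since p(-7) = 0, lambda = -7 is a root.
Factor out (lambda + 7): p(lambda) = (lambda + 7)·(lambda^2 + 20·lambda + 99).
The quadratic factors as (lambda + 11)·(lambda + 9).
Eigenvalues: -11, -9, -7.

-11, -9, -7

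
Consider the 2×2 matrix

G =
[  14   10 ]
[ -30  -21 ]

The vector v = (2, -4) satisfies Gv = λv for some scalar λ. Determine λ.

Compute Gv: G·(2, -4) = (-12, 24).
Since Gv = λv, compare component 1: -12 = λ·2, so λ = -6.

-6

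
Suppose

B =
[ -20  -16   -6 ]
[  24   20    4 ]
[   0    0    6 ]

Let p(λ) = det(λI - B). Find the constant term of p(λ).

96

p(λ) = λ^3 - 6λ^2 - 16λ + 96.
The constant term is 96.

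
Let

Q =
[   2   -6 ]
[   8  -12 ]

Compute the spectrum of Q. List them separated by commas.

-6, -4

det(Q - rI) = (2 - r)(-12 - r) - (-6)·(8) = r^2 + 10r + 24.
This factors as (r + 6)·(r + 4) = 0.
Eigenvalues: -6, -4.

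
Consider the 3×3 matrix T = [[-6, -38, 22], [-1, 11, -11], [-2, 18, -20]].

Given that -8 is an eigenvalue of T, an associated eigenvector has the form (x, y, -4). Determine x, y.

6, -2

We need (T + 8I)v = 0.
T + 8I = [[2, -38, 22], [-1, 19, -11], [-2, 18, -12]].
Row 1: (2)·x + (-38)·y + (22)·-4 = 0
Row 2: (-1)·x + (19)·y + (-11)·-4 = 0
Row 3: (-2)·x + (18)·y + (-12)·-4 = 0
Solving gives x = 6, y = -2.
Check: T·(6, -2, -4) = (-48, 16, 32) = -8·(6, -2, -4).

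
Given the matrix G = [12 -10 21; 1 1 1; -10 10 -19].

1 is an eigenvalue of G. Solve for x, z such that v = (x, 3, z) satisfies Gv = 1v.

We need (G - 1I)v = 0.
G - 1I = [[11, -10, 21], [1, 0, 1], [-10, 10, -20]].
Row 1: (11)·x + (-10)·3 + (21)·z = 0
Row 2: (1)·x + (0)·3 + (1)·z = 0
Row 3: (-10)·x + (10)·3 + (-20)·z = 0
Solving gives x = -3, z = 3.
Check: G·(-3, 3, 3) = (-3, 3, 3) = 1·(-3, 3, 3).

-3, 3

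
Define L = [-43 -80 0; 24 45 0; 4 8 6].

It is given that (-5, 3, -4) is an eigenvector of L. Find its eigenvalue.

Compute Lv: L·(-5, 3, -4) = (-25, 15, -20).
Since Lv = λv, compare component 1: -25 = λ·-5, so λ = 5.

5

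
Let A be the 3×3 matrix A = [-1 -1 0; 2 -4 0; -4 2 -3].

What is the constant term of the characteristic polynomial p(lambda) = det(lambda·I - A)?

p(0) = det(0·I − A) = det(−A) = (−1)^3·det(A).
det(A) = -18, so p(0) = 18.

18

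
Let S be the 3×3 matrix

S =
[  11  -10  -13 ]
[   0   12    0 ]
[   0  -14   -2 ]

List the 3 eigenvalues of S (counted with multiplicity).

-2, 11, 12

The characteristic polynomial is p(s) = det(sI - S).
Expanding along the first row, p(s) = s^3 - 21s^2 + 86s + 264.
Rational-root test: s = 11 gives p(11) = 0.
Factor out (s - 11): p(s) = (s - 11)·(s^2 - 10s - 24).
The quadratic factors as (s + 2)·(s - 12).
Eigenvalues: -2, 11, 12.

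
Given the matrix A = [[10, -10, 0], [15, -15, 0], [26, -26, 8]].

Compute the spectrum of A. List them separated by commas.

The characteristic polynomial is p(lambda) = det(lambda·I - A).
Expanding along the first row, p(lambda) = lambda^3 - 3·lambda^2 - 40·lambda.
Rational-root test: lambda = 0 gives p(0) = 0.
Dividing by lambda leaves lambda^2 - 3·lambda - 40.
The quadratic factors as (lambda + 5)·(lambda - 8).
Eigenvalues: -5, 0, 8.

-5, 0, 8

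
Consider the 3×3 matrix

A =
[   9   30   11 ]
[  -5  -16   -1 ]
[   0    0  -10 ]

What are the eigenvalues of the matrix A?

-10, -6, -1

The characteristic polynomial is p(lambda) = det(lambda·I - A).
Cofactor expansion gives p(lambda) = lambda^3 + 17·lambda^2 + 76·lambda + 60.
Since p(-6) = 0, lambda = -6 is a root.
Dividing by (lambda + 6) leaves lambda^2 + 11·lambda + 10.
The quadratic factors as (lambda + 10)·(lambda + 1).
Eigenvalues: -10, -6, -1.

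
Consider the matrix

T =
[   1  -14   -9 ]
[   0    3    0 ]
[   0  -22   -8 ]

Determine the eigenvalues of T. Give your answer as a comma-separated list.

Compute the characteristic polynomial p(t) = det(tI - T).
Expanding along the first row, p(t) = t^3 + 4t^2 - 29t + 24.
Rational-root test: t = 1 gives p(1) = 0.
Factor out (t - 1): p(t) = (t - 1)·(t^2 + 5t - 24).
The quadratic factors as (t + 8)·(t - 3).
Eigenvalues: -8, 1, 3.

-8, 1, 3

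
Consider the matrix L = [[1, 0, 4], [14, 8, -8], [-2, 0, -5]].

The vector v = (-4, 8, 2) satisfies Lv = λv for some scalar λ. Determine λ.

-1

Compute Lv: L·(-4, 8, 2) = (4, -8, -2).
Since Lv = λv, compare component 1: 4 = λ·-4, so λ = -1.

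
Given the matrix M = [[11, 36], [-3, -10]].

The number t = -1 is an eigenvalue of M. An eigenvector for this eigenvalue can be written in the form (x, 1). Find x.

-3

We need (M + 1I)v = 0.
M + 1I = [[12, 36], [-3, -9]].
Row 1: (12)·x + (36)·1 = 0
Row 2: (-3)·x + (-9)·1 = 0
Solving gives x = -3.
Check: M·(-3, 1) = (3, -1) = -1·(-3, 1).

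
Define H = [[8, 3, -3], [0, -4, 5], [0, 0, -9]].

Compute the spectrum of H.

H is upper triangular, so its eigenvalues are the diagonal entries.
Diagonal: 8, -4, -9.

-9, -4, 8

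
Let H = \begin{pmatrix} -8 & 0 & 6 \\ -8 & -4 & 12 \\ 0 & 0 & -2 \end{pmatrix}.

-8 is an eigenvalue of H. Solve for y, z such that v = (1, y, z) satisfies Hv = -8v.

We need (H + 8I)v = 0.
H + 8I = [[0, 0, 6], [-8, 4, 12], [0, 0, 6]].
Row 1: (0)·1 + (0)·y + (6)·z = 0
Row 2: (-8)·1 + (4)·y + (12)·z = 0
Row 3: (0)·1 + (0)·y + (6)·z = 0
Solving gives y = 2, z = 0.
Check: H·(1, 2, 0) = (-8, -16, 0) = -8·(1, 2, 0).

2, 0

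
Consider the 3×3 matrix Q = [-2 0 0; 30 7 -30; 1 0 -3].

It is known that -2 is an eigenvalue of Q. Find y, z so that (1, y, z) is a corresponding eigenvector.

We need (Q + 2I)v = 0.
Q + 2I = [[0, 0, 0], [30, 9, -30], [1, 0, -1]].
Row 1: (0)·1 + (0)·y + (0)·z = 0
Row 2: (30)·1 + (9)·y + (-30)·z = 0
Row 3: (1)·1 + (0)·y + (-1)·z = 0
Solving gives y = 0, z = 1.
Check: Q·(1, 0, 1) = (-2, 0, -2) = -2·(1, 0, 1).

0, 1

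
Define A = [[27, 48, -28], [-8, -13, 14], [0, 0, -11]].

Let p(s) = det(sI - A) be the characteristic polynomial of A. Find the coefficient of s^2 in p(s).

The coefficient of s^2 of det(sI - A) is −trace(A).
trace(A) = (27) + (-13) + (-11) = 3, so the coefficient is -3.

-3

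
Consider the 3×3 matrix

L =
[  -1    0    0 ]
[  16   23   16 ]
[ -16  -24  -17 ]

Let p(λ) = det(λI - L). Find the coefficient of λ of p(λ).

p(λ) = λ^3 - 5λ^2 - 13λ - 7.
The coefficient of λ is -13.

-13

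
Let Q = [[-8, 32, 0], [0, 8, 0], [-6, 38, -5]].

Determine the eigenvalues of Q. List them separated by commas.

-8, -5, 8

Compute the characteristic polynomial p(λ) = det(λI - Q).
Cofactor expansion gives p(λ) = λ^3 + 5λ^2 - 64λ - 320.
Since p(-5) = 0, λ = -5 is a root.
Factor out (λ + 5): p(λ) = (λ + 5)·(λ^2 - 64).
The quadratic factors as (λ + 8)·(λ - 8).
Eigenvalues: -8, -5, 8.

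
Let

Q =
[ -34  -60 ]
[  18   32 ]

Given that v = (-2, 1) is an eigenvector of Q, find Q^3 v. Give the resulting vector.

First find the eigenvalue: Qv = (8, -4) = -4·(-2, 1), so λ = -4.
Then Q^3 v = λ^3·v = (-4)^3·(-2, 1) = -64·(-2, 1) = (128, -64).

(128, -64)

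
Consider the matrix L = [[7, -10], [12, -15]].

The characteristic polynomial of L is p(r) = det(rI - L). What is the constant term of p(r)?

p(r) = r^2 + 8r + 15.
The constant term is 15.

15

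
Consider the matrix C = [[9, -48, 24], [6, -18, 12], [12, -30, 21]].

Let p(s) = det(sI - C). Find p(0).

p(0) = det(0·I − C) = det(−C) = (−1)^3·det(C).
det(C) = -162, so p(0) = 162.

162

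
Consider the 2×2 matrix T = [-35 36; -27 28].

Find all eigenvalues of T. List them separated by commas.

-8, 1

det(T - lambda·I) = (-35 - lambda)(28 - lambda) - (36)·(-27) = lambda^2 + 7·lambda - 8.
This factors as (lambda + 8)·(lambda - 1) = 0.
Eigenvalues: -8, 1.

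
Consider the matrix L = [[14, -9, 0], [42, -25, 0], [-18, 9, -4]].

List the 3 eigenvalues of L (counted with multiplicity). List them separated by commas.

Set up det(rI - L) = 0.
Cofactor expansion gives p(r) = r^3 + 15r^2 + 72r + 112.
Since p(-4) = 0, r = -4 is a root.
Factor out (r + 4): p(r) = (r + 4)·(r^2 + 11r + 28).
The quadratic factors as (r + 7)·(r + 4).
Eigenvalues: -7, -4, -4.

-7, -4, -4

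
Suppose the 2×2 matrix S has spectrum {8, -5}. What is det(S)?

det(S) is the product of the eigenvalues: (8) · (-5) = -40.

-40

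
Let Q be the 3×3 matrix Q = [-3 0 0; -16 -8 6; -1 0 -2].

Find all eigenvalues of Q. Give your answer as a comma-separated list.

-8, -3, -2

The characteristic polynomial is p(r) = det(rI - Q).
Expanding the 3×3 determinant: p(r) = r^3 + 13r^2 + 46r + 48.
Try r = -2: p(-2) = 0, so -2 is a root.
Factor out (r + 2): p(r) = (r + 2)·(r^2 + 11r + 24).
The quadratic factors as (r + 8)·(r + 3).
Eigenvalues: -8, -3, -2.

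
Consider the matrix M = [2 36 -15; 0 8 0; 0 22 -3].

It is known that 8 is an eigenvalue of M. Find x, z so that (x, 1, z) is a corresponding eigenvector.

1, 2

We need (M - 8I)v = 0.
M - 8I = [[-6, 36, -15], [0, 0, 0], [0, 22, -11]].
Row 1: (-6)·x + (36)·1 + (-15)·z = 0
Row 2: (0)·x + (0)·1 + (0)·z = 0
Row 3: (0)·x + (22)·1 + (-11)·z = 0
Solving gives x = 1, z = 2.
Check: M·(1, 1, 2) = (8, 8, 16) = 8·(1, 1, 2).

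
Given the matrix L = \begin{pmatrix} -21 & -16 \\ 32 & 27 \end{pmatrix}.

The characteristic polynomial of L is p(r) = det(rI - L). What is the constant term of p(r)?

p(r) = r^2 - 6r - 55.
The constant term is -55.

-55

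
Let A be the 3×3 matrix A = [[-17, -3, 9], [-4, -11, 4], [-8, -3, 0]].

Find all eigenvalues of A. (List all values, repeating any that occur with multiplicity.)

-11, -9, -8

Set up det(λI - A) = 0.
Expanding the 3×3 determinant: p(λ) = λ^3 + 28λ^2 + 259λ + 792.
Rational-root test: λ = -8 gives p(-8) = 0.
Factor out (λ + 8): p(λ) = (λ + 8)·(λ^2 + 20λ + 99).
The quadratic factors as (λ + 11)·(λ + 9).
Eigenvalues: -11, -9, -8.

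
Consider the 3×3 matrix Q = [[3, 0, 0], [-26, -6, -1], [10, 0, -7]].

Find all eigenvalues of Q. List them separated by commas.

-7, -6, 3

Set up det(rI - Q) = 0.
Expanding along the first row, p(r) = r^3 + 10r^2 + 3r - 126.
Try r = -6: p(-6) = 0, so -6 is a root.
Factor out (r + 6): p(r) = (r + 6)·(r^2 + 4r - 21).
The quadratic factors as (r + 7)·(r - 3).
Eigenvalues: -7, -6, 3.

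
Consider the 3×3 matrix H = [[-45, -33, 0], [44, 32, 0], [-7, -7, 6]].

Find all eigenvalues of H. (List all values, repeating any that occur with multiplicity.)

-12, -1, 6

Set up det(λI - H) = 0.
Expanding the 3×3 determinant: p(λ) = λ^3 + 7λ^2 - 66λ - 72.
Rational-root test: λ = -12 gives p(-12) = 0.
Dividing by (λ + 12) leaves λ^2 - 5λ - 6.
The quadratic factors as (λ + 1)·(λ - 6).
Eigenvalues: -12, -1, 6.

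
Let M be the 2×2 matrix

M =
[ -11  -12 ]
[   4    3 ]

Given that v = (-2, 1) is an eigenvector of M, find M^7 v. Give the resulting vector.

First find the eigenvalue: Mv = (10, -5) = -5·(-2, 1), so λ = -5.
Then M^7 v = λ^7·v = (-5)^7·(-2, 1) = -78125·(-2, 1) = (156250, -78125).

(156250, -78125)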